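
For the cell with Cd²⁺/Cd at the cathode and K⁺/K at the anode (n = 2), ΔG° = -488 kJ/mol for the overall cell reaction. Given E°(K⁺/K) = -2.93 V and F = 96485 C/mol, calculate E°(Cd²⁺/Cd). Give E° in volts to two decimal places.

-0.40 V

E°cell = −ΔG°/(nF) = −(-488×10³)/((2)(96485)) = +2.529 V.
Since Cd²⁺/Cd is the cathode and K⁺/K the anode, E°cell = E°(Cd²⁺/Cd) − E°(K⁺/K).
So E°(Cd²⁺/Cd) = E°cell + E°(K⁺/K) = +2.529 + (-2.93) = -0.40 V.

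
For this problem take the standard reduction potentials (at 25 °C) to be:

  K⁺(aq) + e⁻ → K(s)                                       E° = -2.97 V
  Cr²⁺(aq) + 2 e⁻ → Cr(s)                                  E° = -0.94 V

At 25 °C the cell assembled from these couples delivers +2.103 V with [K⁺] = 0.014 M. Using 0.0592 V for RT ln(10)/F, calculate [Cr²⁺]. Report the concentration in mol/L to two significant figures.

0.057 M

Cr²⁺/Cr is the cathode, K⁺/K the anode: E°cell = +2.03 V, n = 2.
Overall reaction: Cr²⁺(aq) + 2 K(s) → Cr(s) + 2 K⁺(aq); Q = [K⁺]^2/[Cr²⁺]^1.
From E = E° − (0.0592/n) log Q: log Q = (E° − E)·n/0.0592 = (+2.03 − (+2.103))·2/0.0592 = -2.4662.
So 1·log[Cr²⁺] = 2·log(0.014) − log Q = -3.7077 − (-2.4662) = -1.2415; [Cr²⁺] = 10^(-1.2415) ≈ 0.057 M.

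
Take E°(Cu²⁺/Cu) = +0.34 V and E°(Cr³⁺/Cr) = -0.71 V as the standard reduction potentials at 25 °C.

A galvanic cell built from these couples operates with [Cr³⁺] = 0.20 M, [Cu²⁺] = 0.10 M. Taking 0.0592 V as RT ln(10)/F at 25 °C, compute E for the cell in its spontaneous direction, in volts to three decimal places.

+1.034 V

Cu²⁺/Cu is the cathode (higher E°), Cr³⁺/Cr the anode: E°cell = +0.34 − (-0.71) = +1.05 V, n = 6.
Overall: 3 Cu²⁺(aq) + 2 Cr(s) → 3 Cu(s) + 2 Cr³⁺(aq)
Q = [Cr³⁺]^2 / ([Cu²⁺]^3); log Q = 1.602.
E = E° − (0.0592/n) log Q = +1.05 − (0.0592/6)(1.602) = +1.034 V.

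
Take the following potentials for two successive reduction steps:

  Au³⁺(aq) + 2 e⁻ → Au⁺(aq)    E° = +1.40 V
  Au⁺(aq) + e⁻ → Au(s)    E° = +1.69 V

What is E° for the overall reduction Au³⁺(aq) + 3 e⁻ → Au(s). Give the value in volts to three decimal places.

Adding the free-energy changes (−nFE°) of the two steps gives −n₃FE°₃ = −n₁FE°₁ − n₂FE°₂.
E°₃ = (2×+1.40 + 1×+1.69) / 3 = (+4.490) / 3 = +1.497 V.
E° values themselves are not directly additive — weighting by electron count is essential.

+1.497 V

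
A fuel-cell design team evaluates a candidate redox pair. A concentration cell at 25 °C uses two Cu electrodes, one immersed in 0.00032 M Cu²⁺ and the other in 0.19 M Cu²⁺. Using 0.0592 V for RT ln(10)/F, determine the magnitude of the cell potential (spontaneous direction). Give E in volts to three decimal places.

For a concentration cell E°cell = 0. The 0.19 M side is the cathode (reduction is favoured where [Cu²⁺] is higher).
With n = 2, E = −(0.0592/2) log([Cu²⁺]ₐₙ/[Cu²⁺]꜀ₐₜ) = −(0.0592/2) log(0.00032/0.19) = −(0.0592/2)(-2.774) = +0.082 V.

+0.082 V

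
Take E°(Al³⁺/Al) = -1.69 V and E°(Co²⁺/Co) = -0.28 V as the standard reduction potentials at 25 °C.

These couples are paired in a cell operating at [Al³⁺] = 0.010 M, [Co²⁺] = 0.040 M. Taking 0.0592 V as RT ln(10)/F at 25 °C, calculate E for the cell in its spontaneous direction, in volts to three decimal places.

+1.408 V

Co²⁺/Co is the cathode (higher E°), Al³⁺/Al the anode: E°cell = -0.28 − (-1.69) = +1.41 V, n = 6.
Overall: 3 Co²⁺(aq) + 2 Al(s) → 3 Co(s) + 2 Al³⁺(aq)
Q = [Al³⁺]^2 / ([Co²⁺]^3); log Q = 0.194.
E = E° − (0.0592/n) log Q = +1.41 − (0.0592/6)(0.194) = +1.408 V.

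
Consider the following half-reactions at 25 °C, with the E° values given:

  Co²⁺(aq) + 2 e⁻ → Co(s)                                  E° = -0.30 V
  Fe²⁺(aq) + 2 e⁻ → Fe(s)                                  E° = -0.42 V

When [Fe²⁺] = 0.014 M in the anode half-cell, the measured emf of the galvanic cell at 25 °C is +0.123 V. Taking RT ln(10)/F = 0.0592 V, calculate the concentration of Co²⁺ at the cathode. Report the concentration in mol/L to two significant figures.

Co²⁺/Co is the cathode, Fe²⁺/Fe the anode: E°cell = +0.12 V, n = 2.
Overall reaction: Co²⁺(aq) + Fe(s) → Co(s) + Fe²⁺(aq); Q = [Fe²⁺]^1/[Co²⁺]^1.
From E = E° − (0.0592/n) log Q: log Q = (E° − E)·n/0.0592 = (+0.12 − (+0.123))·2/0.0592 = -0.1014.
So 1·log[Co²⁺] = 1·log(0.014) − log Q = -1.8539 − (-0.1014) = -1.7525; [Co²⁺] = 10^(-1.7525) ≈ 0.018 M.

0.018 M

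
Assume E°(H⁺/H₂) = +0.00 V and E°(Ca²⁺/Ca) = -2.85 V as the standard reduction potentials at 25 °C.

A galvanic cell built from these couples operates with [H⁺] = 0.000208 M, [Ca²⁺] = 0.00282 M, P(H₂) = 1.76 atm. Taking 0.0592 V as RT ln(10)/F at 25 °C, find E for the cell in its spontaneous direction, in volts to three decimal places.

H⁺/H₂ is the cathode (higher E°), Ca²⁺/Ca the anode: E°cell = +0.00 − (-2.85) = +2.85 V, n = 2.
Overall: 2 H⁺(aq) + Ca(s) → H₂(g) + Ca²⁺(aq)
Q = P(H₂)·[Ca²⁺] / ([H⁺]^2); log Q = 5.060.
E = E° − (0.0592/n) log Q = +2.85 − (0.0592/2)(5.060) = +2.700 V.

+2.700 V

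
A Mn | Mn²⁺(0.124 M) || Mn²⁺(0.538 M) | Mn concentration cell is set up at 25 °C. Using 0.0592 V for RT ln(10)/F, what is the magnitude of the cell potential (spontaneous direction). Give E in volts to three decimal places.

+0.019 V

For a concentration cell E°cell = 0. The 0.538 M side is the cathode (reduction is favoured where [Mn²⁺] is higher).
With n = 2, E = −(0.0592/2) log([Mn²⁺]ₐₙ/[Mn²⁺]꜀ₐₜ) = −(0.0592/2) log(0.124/0.538) = −(0.0592/2)(-0.637) = +0.019 V.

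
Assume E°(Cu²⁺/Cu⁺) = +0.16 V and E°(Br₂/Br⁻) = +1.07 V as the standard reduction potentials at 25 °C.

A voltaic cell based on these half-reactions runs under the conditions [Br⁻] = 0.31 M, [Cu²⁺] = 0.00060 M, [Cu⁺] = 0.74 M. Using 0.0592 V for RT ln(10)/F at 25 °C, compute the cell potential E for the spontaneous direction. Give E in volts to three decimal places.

Br₂/Br⁻ is the cathode (higher E°), Cu²⁺/Cu⁺ the anode: E°cell = +1.07 − (+0.16) = +0.91 V, n = 2.
Overall: Br₂(l) + 2 Cu⁺(aq) → 2 Br⁻(aq) + 2 Cu²⁺(aq)
Q = [Br⁻]^2·[Cu²⁺]^2 / ([Cu⁺]^2); log Q = -7.199.
E = E° − (0.0592/n) log Q = +0.91 − (0.0592/2)(-7.199) = +1.123 V.

+1.123 V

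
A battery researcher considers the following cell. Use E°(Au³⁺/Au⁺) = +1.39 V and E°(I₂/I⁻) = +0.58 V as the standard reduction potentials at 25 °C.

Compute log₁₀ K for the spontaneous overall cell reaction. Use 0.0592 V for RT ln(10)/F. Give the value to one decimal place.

27.4

Cathode: Au³⁺/Au⁺; anode: I₂/I⁻. E°cell = +0.81 V, n = 2.
log K = nE°cell / 0.0592 = (2)(+0.81) / 0.0592 = 27.4.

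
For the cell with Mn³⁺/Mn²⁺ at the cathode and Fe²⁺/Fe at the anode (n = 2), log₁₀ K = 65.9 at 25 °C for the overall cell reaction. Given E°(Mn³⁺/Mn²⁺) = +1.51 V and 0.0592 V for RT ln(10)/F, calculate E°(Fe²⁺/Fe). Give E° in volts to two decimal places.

-0.44 V

E°cell = (0.0592/n)·log K = (0.0592/2)(65.9) = +1.951 V.
Since Mn³⁺/Mn²⁺ is the cathode and Fe²⁺/Fe the anode, E°cell = E°(Mn³⁺/Mn²⁺) − E°(Fe²⁺/Fe).
So E°(Fe²⁺/Fe) = E°(Mn³⁺/Mn²⁺) − E°cell = (+1.51) − (+1.951) = -0.44 V.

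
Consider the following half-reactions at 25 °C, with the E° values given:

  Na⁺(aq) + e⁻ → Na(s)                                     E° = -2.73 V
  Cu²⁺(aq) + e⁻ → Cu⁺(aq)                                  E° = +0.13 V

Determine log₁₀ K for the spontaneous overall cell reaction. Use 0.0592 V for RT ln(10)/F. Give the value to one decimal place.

Cathode: Cu²⁺/Cu⁺; anode: Na⁺/Na. E°cell = +2.86 V, n = 1.
log K = nE°cell / 0.0592 = (1)(+2.86) / 0.0592 = 48.3.

48.3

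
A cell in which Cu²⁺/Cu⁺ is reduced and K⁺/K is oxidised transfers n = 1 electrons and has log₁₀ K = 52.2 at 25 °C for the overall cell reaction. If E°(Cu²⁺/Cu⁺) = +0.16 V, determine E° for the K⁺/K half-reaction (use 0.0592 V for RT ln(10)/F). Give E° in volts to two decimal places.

-2.93 V

E°cell = (0.0592/n)·log K = (0.0592/1)(52.2) = +3.090 V.
Since Cu²⁺/Cu⁺ is the cathode and K⁺/K the anode, E°cell = E°(Cu²⁺/Cu⁺) − E°(K⁺/K).
So E°(K⁺/K) = E°(Cu²⁺/Cu⁺) − E°cell = (+0.16) − (+3.090) = -2.93 V.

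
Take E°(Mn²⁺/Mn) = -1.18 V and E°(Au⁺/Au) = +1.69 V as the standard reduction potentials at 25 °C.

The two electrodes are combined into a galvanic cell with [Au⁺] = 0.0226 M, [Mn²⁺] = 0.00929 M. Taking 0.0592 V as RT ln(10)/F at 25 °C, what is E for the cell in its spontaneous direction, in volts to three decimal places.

Au⁺/Au is the cathode (higher E°), Mn²⁺/Mn the anode: E°cell = +1.69 − (-1.18) = +2.87 V, n = 2.
Overall: 2 Au⁺(aq) + Mn(s) → 2 Au(s) + Mn²⁺(aq)
Q = [Mn²⁺] / ([Au⁺]^2); log Q = 1.260.
E = E° − (0.0592/n) log Q = +2.87 − (0.0592/2)(1.260) = +2.833 V.

+2.833 V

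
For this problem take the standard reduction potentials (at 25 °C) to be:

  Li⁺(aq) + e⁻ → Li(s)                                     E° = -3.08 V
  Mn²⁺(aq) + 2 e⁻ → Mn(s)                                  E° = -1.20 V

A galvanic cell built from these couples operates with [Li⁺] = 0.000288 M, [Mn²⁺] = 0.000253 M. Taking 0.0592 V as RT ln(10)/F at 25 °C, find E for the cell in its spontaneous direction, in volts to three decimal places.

Mn²⁺/Mn is the cathode (higher E°), Li⁺/Li the anode: E°cell = -1.20 − (-3.08) = +1.88 V, n = 2.
Overall: Mn²⁺(aq) + 2 Li(s) → Mn(s) + 2 Li⁺(aq)
Q = [Li⁺]^2 / ([Mn²⁺]); log Q = -3.484.
E = E° − (0.0592/n) log Q = +1.88 − (0.0592/2)(-3.484) = +1.983 V.

+1.983 V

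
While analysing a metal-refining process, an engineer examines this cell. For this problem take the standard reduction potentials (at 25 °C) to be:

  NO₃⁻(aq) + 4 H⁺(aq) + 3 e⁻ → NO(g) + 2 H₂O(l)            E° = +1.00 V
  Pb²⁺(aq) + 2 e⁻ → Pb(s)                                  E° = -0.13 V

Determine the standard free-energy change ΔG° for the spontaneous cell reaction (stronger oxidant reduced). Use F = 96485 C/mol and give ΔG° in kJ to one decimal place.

NO₃⁻/NO (E° = +1.00 V) is the cathode; Pb²⁺/Pb (E° = -0.13 V) is the anode, so E°cell = +1.13 V.
Balancing electrons gives n = 6 (lcm of 3 and 2).
ΔG° = −nFE° = −(6)(96485)(+1.13) = -654,168 J = -654.2 kJ.

-654.2 kJ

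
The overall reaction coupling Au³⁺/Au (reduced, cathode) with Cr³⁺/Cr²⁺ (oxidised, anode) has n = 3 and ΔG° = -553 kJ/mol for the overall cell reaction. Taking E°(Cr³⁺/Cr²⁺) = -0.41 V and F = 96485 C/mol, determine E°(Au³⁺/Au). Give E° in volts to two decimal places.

E°cell = −ΔG°/(nF) = −(-553×10³)/((3)(96485)) = +1.910 V.
Since Au³⁺/Au is the cathode and Cr³⁺/Cr²⁺ the anode, E°cell = E°(Au³⁺/Au) − E°(Cr³⁺/Cr²⁺).
So E°(Au³⁺/Au) = E°cell + E°(Cr³⁺/Cr²⁺) = +1.910 + (-0.41) = +1.50 V.

+1.50 V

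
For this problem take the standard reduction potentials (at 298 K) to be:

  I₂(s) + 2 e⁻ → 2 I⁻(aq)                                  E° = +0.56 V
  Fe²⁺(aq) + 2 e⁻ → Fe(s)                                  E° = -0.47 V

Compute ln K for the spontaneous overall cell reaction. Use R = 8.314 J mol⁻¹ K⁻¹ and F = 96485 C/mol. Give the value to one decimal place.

Cathode: I₂/I⁻; anode: Fe²⁺/Fe. E°cell = (+0.56) − (-0.47) = +1.03 V, with n = 2.
ΔG° = −nFE° = −RT ln K, so ln K = nFE°/(RT) = (2)(96485)(+1.03) / ((8.314)(298)) = 80.223.

80.2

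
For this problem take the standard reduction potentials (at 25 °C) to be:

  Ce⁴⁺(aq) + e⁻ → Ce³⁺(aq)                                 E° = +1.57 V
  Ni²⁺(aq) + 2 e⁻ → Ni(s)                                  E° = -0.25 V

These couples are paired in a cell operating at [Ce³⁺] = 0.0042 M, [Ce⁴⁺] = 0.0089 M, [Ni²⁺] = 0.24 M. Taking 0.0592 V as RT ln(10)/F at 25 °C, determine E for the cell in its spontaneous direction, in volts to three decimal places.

+1.858 V

Ce⁴⁺/Ce³⁺ is the cathode (higher E°), Ni²⁺/Ni the anode: E°cell = +1.57 − (-0.25) = +1.82 V, n = 2.
Overall: 2 Ce⁴⁺(aq) + Ni(s) → 2 Ce³⁺(aq) + Ni²⁺(aq)
Q = [Ce³⁺]^2·[Ni²⁺] / ([Ce⁴⁺]^2); log Q = -1.272.
E = E° − (0.0592/n) log Q = +1.82 − (0.0592/2)(-1.272) = +1.858 V.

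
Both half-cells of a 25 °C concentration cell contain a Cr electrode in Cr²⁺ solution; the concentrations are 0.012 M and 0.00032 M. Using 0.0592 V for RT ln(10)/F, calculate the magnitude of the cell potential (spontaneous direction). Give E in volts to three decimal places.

+0.047 V

For a concentration cell E°cell = 0. The 0.012 M side is the cathode (reduction is favoured where [Cr²⁺] is higher).
With n = 2, E = −(0.0592/2) log([Cr²⁺]ₐₙ/[Cr²⁺]꜀ₐₜ) = −(0.0592/2) log(0.00032/0.012) = −(0.0592/2)(-1.574) = +0.047 V.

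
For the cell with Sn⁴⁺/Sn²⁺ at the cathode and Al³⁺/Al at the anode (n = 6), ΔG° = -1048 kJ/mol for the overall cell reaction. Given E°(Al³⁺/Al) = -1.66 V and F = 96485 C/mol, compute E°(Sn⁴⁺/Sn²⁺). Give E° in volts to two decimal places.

+0.15 V

E°cell = −ΔG°/(nF) = −(-1048×10³)/((6)(96485)) = +1.810 V.
Since Sn⁴⁺/Sn²⁺ is the cathode and Al³⁺/Al the anode, E°cell = E°(Sn⁴⁺/Sn²⁺) − E°(Al³⁺/Al).
So E°(Sn⁴⁺/Sn²⁺) = E°cell + E°(Al³⁺/Al) = +1.810 + (-1.66) = +0.15 V.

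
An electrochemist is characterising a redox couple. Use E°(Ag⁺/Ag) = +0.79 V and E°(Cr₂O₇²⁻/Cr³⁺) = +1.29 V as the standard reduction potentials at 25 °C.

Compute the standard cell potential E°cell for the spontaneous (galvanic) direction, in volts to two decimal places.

+0.50 V

The Cr₂O₇²⁻/Cr³⁺ couple has the higher reduction potential, so it is the cathode; Ag⁺/Ag is oxidised at the anode.
E°cell = E°(cathode) − E°(anode) = (+1.29) − (+0.79) = +0.50 V.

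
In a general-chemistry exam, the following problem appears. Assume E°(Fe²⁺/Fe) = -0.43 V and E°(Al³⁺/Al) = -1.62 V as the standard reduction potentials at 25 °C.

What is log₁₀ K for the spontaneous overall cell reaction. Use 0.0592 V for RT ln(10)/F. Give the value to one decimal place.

Cathode: Fe²⁺/Fe; anode: Al³⁺/Al. E°cell = +1.19 V, n = 6.
log K = nE°cell / 0.0592 = (6)(+1.19) / 0.0592 = 120.6.

120.6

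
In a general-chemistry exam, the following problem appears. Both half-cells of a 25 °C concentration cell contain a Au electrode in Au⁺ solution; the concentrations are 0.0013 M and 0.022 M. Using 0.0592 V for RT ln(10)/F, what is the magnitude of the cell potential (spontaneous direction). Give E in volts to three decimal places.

+0.073 V

For a concentration cell E°cell = 0. The 0.022 M side is the cathode (reduction is favoured where [Au⁺] is higher).
With n = 1, E = −(0.0592/1) log([Au⁺]ₐₙ/[Au⁺]꜀ₐₜ) = −(0.0592/1) log(0.0013/0.022) = −(0.0592/1)(-1.228) = +0.073 V.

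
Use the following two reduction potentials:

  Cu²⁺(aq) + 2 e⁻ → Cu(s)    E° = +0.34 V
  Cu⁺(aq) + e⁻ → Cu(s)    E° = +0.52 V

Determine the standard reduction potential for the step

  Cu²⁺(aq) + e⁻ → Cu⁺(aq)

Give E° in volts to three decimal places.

+0.160 V

Sequential free energies add, so n₃E°₃ = n₁E°₁ + n₂E°₂.
With n₃ = 2, and the known step contributing 1×(+0.52) V, the unknown satisfies 1·E° = 2×(+0.34) − 1×(+0.52) = +0.160.
E° = +0.160 / 1 = +0.160 V.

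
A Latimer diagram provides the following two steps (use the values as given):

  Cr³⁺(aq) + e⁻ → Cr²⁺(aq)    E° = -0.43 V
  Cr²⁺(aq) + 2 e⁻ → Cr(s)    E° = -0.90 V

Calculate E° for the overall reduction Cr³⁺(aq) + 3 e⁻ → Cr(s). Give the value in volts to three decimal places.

-0.743 V

Adding the free-energy changes (−nFE°) of the two steps gives −n₃FE°₃ = −n₁FE°₁ − n₂FE°₂.
E°₃ = (1×-0.43 + 2×-0.90) / 3 = (-2.230) / 3 = -0.743 V.
Simply averaging or adding the two E° values would be wrong; the electron-weighted sum is required.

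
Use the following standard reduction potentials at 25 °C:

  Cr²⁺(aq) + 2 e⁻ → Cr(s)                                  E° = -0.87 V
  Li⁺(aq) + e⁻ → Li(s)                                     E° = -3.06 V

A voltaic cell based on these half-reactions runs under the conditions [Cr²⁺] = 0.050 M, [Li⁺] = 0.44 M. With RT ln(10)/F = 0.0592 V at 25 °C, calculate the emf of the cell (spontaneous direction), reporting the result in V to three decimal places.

+2.173 V

Cr²⁺/Cr is the cathode (higher E°), Li⁺/Li the anode: E°cell = -0.87 − (-3.06) = +2.19 V, n = 2.
Overall: Cr²⁺(aq) + 2 Li(s) → Cr(s) + 2 Li⁺(aq)
Q = [Li⁺]^2 / ([Cr²⁺]); log Q = 0.588.
E = E° − (0.0592/n) log Q = +2.19 − (0.0592/2)(0.588) = +2.173 V.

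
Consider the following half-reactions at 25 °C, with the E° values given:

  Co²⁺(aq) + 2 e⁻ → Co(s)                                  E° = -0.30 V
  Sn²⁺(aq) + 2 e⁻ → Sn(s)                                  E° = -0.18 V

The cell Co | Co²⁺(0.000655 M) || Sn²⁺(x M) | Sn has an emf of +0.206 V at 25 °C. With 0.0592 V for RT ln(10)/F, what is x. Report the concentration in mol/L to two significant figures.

0.53 M

Sn²⁺/Sn is the cathode, Co²⁺/Co the anode: E°cell = +0.12 V, n = 2.
Overall reaction: Sn²⁺(aq) + Co(s) → Sn(s) + Co²⁺(aq); Q = [Co²⁺]^1/[Sn²⁺]^1.
From E = E° − (0.0592/n) log Q: log Q = (E° − E)·n/0.0592 = (+0.12 − (+0.206))·2/0.0592 = -2.9054.
So 1·log[Sn²⁺] = 1·log(0.000655) − log Q = -3.1838 − (-2.9054) = -0.2784; [Sn²⁺] = 10^(-0.2784) ≈ 0.53 M.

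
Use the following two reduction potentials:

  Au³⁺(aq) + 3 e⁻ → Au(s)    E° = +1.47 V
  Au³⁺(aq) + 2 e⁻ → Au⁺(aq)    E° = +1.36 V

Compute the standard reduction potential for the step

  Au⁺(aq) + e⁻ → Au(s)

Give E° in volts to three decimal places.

+1.690 V

Sequential free energies add, so n₃E°₃ = n₁E°₁ + n₂E°₂.
With n₃ = 3, and the known step contributing 2×(+1.36) V, the unknown satisfies 1·E° = 3×(+1.47) − 2×(+1.36) = +1.690.
E° = +1.690 / 1 = +1.690 V.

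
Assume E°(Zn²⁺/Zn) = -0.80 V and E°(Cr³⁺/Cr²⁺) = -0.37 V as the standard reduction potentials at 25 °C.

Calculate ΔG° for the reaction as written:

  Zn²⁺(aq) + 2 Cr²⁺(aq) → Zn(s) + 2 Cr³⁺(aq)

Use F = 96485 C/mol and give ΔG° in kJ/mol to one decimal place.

As written, Zn²⁺/Zn is reduced (cathode) and Cr³⁺/Cr²⁺ is oxidised (anode), so E°cell = (-0.80) − (-0.37) = -0.43 V.
Balancing electrons gives n = 2.
ΔG° = −nFE° = −(2)(96485)(-0.43) = 82,977 J = +83.0 kJ/mol.

+83.0 kJ/mol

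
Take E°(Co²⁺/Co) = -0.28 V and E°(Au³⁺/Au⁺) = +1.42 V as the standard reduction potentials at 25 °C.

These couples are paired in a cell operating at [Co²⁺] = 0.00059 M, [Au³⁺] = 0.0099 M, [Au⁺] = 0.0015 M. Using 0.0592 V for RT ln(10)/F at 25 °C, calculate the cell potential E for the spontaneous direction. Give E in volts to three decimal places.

Au³⁺/Au⁺ is the cathode (higher E°), Co²⁺/Co the anode: E°cell = +1.42 − (-0.28) = +1.70 V, n = 2.
Overall: Au³⁺(aq) + Co(s) → Au⁺(aq) + Co²⁺(aq)
Q = [Au⁺]·[Co²⁺] / ([Au³⁺]); log Q = -4.049.
E = E° − (0.0592/n) log Q = +1.70 − (0.0592/2)(-4.049) = +1.820 V.

+1.820 V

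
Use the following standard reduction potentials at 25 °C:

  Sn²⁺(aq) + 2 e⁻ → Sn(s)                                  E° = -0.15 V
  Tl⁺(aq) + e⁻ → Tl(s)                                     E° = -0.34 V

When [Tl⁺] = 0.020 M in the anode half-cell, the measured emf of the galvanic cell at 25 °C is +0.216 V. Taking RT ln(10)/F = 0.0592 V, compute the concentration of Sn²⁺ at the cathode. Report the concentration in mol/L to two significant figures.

0.0030 M

Sn²⁺/Sn is the cathode, Tl⁺/Tl the anode: E°cell = +0.19 V, n = 2.
Overall reaction: Sn²⁺(aq) + 2 Tl(s) → Sn(s) + 2 Tl⁺(aq); Q = [Tl⁺]^2/[Sn²⁺]^1.
From E = E° − (0.0592/n) log Q: log Q = (E° − E)·n/0.0592 = (+0.19 − (+0.216))·2/0.0592 = -0.8784.
So 1·log[Sn²⁺] = 2·log(0.02) − log Q = -3.3979 − (-0.8784) = -2.5195; [Sn²⁺] = 10^(-2.5195) ≈ 0.0030 M.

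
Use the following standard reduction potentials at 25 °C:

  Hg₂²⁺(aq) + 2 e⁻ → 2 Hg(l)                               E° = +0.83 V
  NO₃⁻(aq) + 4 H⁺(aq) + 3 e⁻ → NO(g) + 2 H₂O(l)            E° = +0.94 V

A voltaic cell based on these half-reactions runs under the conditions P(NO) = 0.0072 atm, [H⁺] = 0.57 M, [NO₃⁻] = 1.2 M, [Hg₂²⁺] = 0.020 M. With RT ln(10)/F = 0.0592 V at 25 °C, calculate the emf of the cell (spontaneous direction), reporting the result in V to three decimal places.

NO₃⁻/NO is the cathode (higher E°), Hg₂²⁺/Hg the anode: E°cell = +0.94 − (+0.83) = +0.11 V, n = 6.
Overall: 2 NO₃⁻(aq) + 8 H⁺(aq) + 6 Hg(l) → 2 NO(g) + 4 H₂O(l) + 3 Hg₂²⁺(aq)
Q = P(NO)^2·[Hg₂²⁺]^3 / ([NO₃⁻]^2·[H⁺]^8); log Q = -7.588.
E = E° − (0.0592/n) log Q = +0.11 − (0.0592/6)(-7.588) = +0.185 V.

+0.185 V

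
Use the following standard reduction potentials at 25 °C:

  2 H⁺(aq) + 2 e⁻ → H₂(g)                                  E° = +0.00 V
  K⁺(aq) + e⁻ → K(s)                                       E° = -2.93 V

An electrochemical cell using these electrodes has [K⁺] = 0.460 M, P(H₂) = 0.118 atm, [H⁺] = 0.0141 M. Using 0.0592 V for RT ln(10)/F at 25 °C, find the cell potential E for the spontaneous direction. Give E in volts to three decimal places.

+2.868 V

H⁺/H₂ is the cathode (higher E°), K⁺/K the anode: E°cell = +0.00 − (-2.93) = +2.93 V, n = 2.
Overall: 2 H⁺(aq) + 2 K(s) → H₂(g) + 2 K⁺(aq)
Q = P(H₂)·[K⁺]^2 / ([H⁺]^2); log Q = 2.099.
E = E° − (0.0592/n) log Q = +2.93 − (0.0592/2)(2.099) = +2.868 V.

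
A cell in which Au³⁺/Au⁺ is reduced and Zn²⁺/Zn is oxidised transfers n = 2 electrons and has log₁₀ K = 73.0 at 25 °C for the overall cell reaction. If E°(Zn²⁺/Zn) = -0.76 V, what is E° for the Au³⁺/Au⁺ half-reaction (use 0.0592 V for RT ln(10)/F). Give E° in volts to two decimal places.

+1.40 V

E°cell = (0.0592/n)·log K = (0.0592/2)(73.0) = +2.161 V.
Since Au³⁺/Au⁺ is the cathode and Zn²⁺/Zn the anode, E°cell = E°(Au³⁺/Au⁺) − E°(Zn²⁺/Zn).
So E°(Au³⁺/Au⁺) = E°cell + E°(Zn²⁺/Zn) = +2.161 + (-0.76) = +1.40 V.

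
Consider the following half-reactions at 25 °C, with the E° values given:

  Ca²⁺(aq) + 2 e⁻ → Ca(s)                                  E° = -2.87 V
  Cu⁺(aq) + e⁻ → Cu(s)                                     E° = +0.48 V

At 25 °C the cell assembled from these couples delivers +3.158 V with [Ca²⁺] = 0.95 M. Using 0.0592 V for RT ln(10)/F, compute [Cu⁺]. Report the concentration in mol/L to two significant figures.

Cu⁺/Cu is the cathode, Ca²⁺/Ca the anode: E°cell = +3.35 V, n = 2.
Overall reaction: 2 Cu⁺(aq) + Ca(s) → 2 Cu(s) + Ca²⁺(aq); Q = [Ca²⁺]^1/[Cu⁺]^2.
From E = E° − (0.0592/n) log Q: log Q = (E° − E)·n/0.0592 = (+3.35 − (+3.158))·2/0.0592 = 6.4865.
So 2·log[Cu⁺] = 1·log(0.95) − log Q = -0.0223 − (6.4865) = -6.5088; log[Cu⁺] = -6.5088 / 2 = -3.2544; [Cu⁺] = 10^(-3.2544) ≈ 0.00056 M.

0.00056 M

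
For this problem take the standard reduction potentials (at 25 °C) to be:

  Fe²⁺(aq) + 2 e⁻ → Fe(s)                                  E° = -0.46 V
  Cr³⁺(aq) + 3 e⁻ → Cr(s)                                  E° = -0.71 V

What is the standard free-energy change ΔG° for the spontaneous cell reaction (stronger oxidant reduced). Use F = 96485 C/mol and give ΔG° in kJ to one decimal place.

Fe²⁺/Fe (E° = -0.46 V) is the cathode; Cr³⁺/Cr (E° = -0.71 V) is the anode, so E°cell = +0.25 V.
Balancing electrons gives n = 6 (lcm of 2 and 3).
ΔG° = −nFE° = −(6)(96485)(+0.25) = -144,728 J = -144.7 kJ.

-144.7 kJ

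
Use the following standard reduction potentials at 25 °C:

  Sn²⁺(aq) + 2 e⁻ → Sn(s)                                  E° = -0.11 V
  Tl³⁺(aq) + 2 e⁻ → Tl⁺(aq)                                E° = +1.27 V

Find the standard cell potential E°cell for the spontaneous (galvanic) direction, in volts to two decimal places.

The Tl³⁺/Tl⁺ couple has the higher reduction potential, so it is the cathode; Sn²⁺/Sn is oxidised at the anode.
E°cell = E°(cathode) − E°(anode) = (+1.27) − (-0.11) = +1.38 V.
Since E°cell > 0, the reaction is spontaneous under standard conditions.

+1.38 V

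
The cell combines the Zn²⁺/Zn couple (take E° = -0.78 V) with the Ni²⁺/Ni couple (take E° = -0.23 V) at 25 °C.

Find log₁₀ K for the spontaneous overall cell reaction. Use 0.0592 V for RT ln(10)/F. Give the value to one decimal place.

18.6

Cathode: Ni²⁺/Ni; anode: Zn²⁺/Zn. E°cell = +0.55 V, n = 2.
log K = nE°cell / 0.0592 = (2)(+0.55) / 0.0592 = 18.6.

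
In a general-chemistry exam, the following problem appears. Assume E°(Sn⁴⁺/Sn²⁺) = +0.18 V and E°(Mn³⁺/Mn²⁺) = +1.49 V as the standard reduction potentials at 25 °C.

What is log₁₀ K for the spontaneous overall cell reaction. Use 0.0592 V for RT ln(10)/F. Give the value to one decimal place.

Cathode: Mn³⁺/Mn²⁺; anode: Sn⁴⁺/Sn²⁺. E°cell = +1.31 V, n = 2.
log K = nE°cell / 0.0592 = (2)(+1.31) / 0.0592 = 44.3.

44.3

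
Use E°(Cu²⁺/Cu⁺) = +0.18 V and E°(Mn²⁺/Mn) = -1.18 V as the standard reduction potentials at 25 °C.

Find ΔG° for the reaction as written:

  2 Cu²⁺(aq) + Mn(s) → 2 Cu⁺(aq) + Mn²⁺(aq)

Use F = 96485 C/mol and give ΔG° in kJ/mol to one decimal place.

As written, Cu²⁺/Cu⁺ is reduced (cathode) and Mn²⁺/Mn is oxidised (anode), so E°cell = (+0.18) − (-1.18) = +1.36 V.
Balancing electrons gives n = 2.
ΔG° = −nFE° = −(2)(96485)(+1.36) = -262,439 J = -262.4 kJ/mol.

-262.4 kJ/mol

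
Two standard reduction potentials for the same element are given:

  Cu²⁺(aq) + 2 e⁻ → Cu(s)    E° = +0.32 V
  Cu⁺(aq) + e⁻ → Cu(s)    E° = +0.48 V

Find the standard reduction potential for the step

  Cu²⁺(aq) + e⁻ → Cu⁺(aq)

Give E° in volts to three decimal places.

+0.160 V

Sequential free energies add, so n₃E°₃ = n₁E°₁ + n₂E°₂.
With n₃ = 2, and the known step contributing 1×(+0.48) V, the unknown satisfies 1·E° = 2×(+0.32) − 1×(+0.48) = +0.160.
E° = +0.160 / 1 = +0.160 V.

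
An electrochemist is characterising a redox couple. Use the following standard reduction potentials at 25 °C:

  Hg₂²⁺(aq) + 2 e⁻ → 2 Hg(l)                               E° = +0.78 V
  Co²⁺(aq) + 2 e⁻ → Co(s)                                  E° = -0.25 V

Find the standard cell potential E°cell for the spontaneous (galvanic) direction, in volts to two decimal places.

The Hg₂²⁺/Hg couple has the higher reduction potential, so it is the cathode; Co²⁺/Co is oxidised at the anode.
E°cell = E°(cathode) − E°(anode) = (+0.78) − (-0.25) = +1.03 V.

+1.03 V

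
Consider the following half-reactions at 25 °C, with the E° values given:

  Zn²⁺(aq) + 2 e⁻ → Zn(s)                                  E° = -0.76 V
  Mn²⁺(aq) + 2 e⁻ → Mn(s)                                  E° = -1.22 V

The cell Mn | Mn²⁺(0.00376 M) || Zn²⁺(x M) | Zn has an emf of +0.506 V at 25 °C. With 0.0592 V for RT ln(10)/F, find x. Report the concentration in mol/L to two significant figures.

0.13 M

Zn²⁺/Zn is the cathode, Mn²⁺/Mn the anode: E°cell = +0.46 V, n = 2.
Overall reaction: Zn²⁺(aq) + Mn(s) → Zn(s) + Mn²⁺(aq); Q = [Mn²⁺]^1/[Zn²⁺]^1.
From E = E° − (0.0592/n) log Q: log Q = (E° − E)·n/0.0592 = (+0.46 − (+0.506))·2/0.0592 = -1.5541.
So 1·log[Zn²⁺] = 1·log(0.00376) − log Q = -2.4248 − (-1.5541) = -0.8707; [Zn²⁺] = 10^(-0.8707) ≈ 0.13 M.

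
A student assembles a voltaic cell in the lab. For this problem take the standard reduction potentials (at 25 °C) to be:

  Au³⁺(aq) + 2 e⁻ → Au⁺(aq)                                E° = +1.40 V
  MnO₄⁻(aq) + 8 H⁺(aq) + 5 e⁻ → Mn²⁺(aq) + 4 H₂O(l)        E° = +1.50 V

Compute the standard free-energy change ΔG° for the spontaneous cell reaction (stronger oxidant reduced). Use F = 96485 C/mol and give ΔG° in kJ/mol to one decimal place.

MnO₄⁻/Mn²⁺ (E° = +1.50 V) is the cathode; Au³⁺/Au⁺ (E° = +1.40 V) is the anode, so E°cell = +0.10 V.
Balancing electrons gives n = 10 (lcm of 5 and 2).
ΔG° = −nFE° = −(10)(96485)(+0.10) = -96,485 J = -96.5 kJ/mol.

-96.5 kJ/mol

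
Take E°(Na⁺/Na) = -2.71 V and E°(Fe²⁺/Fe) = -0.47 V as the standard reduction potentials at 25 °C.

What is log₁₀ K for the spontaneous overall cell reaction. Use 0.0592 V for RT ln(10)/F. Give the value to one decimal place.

75.7

Cathode: Fe²⁺/Fe; anode: Na⁺/Na. E°cell = +2.24 V, n = 2.
log K = nE°cell / 0.0592 = (2)(+2.24) / 0.0592 = 75.7.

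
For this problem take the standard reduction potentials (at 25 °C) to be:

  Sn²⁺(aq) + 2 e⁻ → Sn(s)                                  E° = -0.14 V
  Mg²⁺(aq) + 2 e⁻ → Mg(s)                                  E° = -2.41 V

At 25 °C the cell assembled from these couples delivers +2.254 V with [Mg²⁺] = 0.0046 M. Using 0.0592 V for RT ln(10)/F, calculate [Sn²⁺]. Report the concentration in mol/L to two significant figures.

0.0013 M

Sn²⁺/Sn is the cathode, Mg²⁺/Mg the anode: E°cell = +2.27 V, n = 2.
Overall reaction: Sn²⁺(aq) + Mg(s) → Sn(s) + Mg²⁺(aq); Q = [Mg²⁺]^1/[Sn²⁺]^1.
From E = E° − (0.0592/n) log Q: log Q = (E° − E)·n/0.0592 = (+2.27 − (+2.254))·2/0.0592 = 0.5405.
So 1·log[Sn²⁺] = 1·log(0.0046) − log Q = -2.3372 − (0.5405) = -2.8777; [Sn²⁺] = 10^(-2.8777) ≈ 0.0013 M.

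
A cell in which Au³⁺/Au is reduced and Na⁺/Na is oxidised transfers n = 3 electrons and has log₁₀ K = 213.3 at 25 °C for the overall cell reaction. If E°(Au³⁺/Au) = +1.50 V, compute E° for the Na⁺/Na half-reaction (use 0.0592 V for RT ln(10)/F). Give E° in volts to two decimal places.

E°cell = (0.0592/n)·log K = (0.0592/3)(213.3) = +4.209 V.
Since Au³⁺/Au is the cathode and Na⁺/Na the anode, E°cell = E°(Au³⁺/Au) − E°(Na⁺/Na).
So E°(Na⁺/Na) = E°(Au³⁺/Au) − E°cell = (+1.50) − (+4.209) = -2.71 V.

-2.71 V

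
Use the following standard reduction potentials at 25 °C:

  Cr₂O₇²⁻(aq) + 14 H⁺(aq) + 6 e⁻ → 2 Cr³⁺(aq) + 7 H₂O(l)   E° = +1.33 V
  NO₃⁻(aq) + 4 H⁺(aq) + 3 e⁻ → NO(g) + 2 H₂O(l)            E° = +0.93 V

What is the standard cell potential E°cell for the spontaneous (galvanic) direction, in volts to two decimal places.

+0.40 V

The Cr₂O₇²⁻/Cr³⁺ couple has the higher reduction potential, so it is the cathode; NO₃⁻/NO is oxidised at the anode.
E°cell = E°(cathode) − E°(anode) = (+1.33) − (+0.93) = +0.40 V.
Since E°cell > 0, the reaction is spontaneous under standard conditions.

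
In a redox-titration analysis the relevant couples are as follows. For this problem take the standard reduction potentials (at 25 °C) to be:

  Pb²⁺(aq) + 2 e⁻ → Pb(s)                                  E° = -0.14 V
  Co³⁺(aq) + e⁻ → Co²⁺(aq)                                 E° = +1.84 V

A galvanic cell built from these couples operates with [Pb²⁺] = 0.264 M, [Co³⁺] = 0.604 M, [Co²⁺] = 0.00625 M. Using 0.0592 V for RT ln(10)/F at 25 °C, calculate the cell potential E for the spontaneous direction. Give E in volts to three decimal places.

Co³⁺/Co²⁺ is the cathode (higher E°), Pb²⁺/Pb the anode: E°cell = +1.84 − (-0.14) = +1.98 V, n = 2.
Overall: 2 Co³⁺(aq) + Pb(s) → 2 Co²⁺(aq) + Pb²⁺(aq)
Q = [Co²⁺]^2·[Pb²⁺] / ([Co³⁺]^2); log Q = -4.549.
E = E° − (0.0592/n) log Q = +1.98 − (0.0592/2)(-4.549) = +2.115 V.

+2.115 V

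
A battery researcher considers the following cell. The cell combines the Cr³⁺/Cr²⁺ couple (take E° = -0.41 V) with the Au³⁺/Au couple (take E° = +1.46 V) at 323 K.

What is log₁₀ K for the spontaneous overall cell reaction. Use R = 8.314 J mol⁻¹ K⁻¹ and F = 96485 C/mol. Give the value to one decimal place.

Cathode: Au³⁺/Au; anode: Cr³⁺/Cr²⁺. E°cell = (+1.46) − (-0.41) = +1.87 V, with n = 3.
ΔG° = −nFE° = −RT ln K, so ln K = nFE°/(RT) = (3)(96485)(+1.87) / ((8.314)(323)) = 201.563.
log₁₀ K = 201.563 / ln 10 = 87.5.

87.5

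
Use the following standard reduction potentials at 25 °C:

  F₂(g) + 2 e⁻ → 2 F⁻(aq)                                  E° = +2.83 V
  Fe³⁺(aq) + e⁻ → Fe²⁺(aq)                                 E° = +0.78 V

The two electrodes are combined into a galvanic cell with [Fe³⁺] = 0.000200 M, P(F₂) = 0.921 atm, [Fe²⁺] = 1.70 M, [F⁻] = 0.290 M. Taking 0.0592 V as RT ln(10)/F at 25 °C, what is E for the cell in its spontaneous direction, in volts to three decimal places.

F₂/F⁻ is the cathode (higher E°), Fe³⁺/Fe²⁺ the anode: E°cell = +2.83 − (+0.78) = +2.05 V, n = 2.
Overall: F₂(g) + 2 Fe²⁺(aq) → 2 F⁻(aq) + 2 Fe³⁺(aq)
Q = [F⁻]^2·[Fe³⁺]^2 / (P(F₂)·[Fe²⁺]^2); log Q = -8.898.
E = E° − (0.0592/n) log Q = +2.05 − (0.0592/2)(-8.898) = +2.313 V.

+2.313 V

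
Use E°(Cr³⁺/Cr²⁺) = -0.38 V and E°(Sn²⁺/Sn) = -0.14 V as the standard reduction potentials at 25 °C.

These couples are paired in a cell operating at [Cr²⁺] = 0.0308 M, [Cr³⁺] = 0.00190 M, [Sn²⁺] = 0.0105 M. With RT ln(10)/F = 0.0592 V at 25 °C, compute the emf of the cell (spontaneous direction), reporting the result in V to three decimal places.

+0.253 V

Sn²⁺/Sn is the cathode (higher E°), Cr³⁺/Cr²⁺ the anode: E°cell = -0.14 − (-0.38) = +0.24 V, n = 2.
Overall: Sn²⁺(aq) + 2 Cr²⁺(aq) → Sn(s) + 2 Cr³⁺(aq)
Q = [Cr³⁺]^2 / ([Sn²⁺]·[Cr²⁺]^2); log Q = -0.441.
E = E° − (0.0592/n) log Q = +0.24 − (0.0592/2)(-0.441) = +0.253 V.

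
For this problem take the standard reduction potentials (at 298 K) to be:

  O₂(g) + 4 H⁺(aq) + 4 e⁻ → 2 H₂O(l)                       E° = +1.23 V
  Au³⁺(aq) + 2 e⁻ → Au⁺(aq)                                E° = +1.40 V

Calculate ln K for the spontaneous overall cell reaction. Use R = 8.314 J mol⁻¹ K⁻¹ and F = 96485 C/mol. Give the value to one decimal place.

26.5

Cathode: Au³⁺/Au⁺; anode: O₂/H₂O. E°cell = (+1.40) − (+1.23) = +0.17 V, with n = 4.
ΔG° = −nFE° = −RT ln K, so ln K = nFE°/(RT) = (4)(96485)(+0.17) / ((8.314)(298)) = 26.481.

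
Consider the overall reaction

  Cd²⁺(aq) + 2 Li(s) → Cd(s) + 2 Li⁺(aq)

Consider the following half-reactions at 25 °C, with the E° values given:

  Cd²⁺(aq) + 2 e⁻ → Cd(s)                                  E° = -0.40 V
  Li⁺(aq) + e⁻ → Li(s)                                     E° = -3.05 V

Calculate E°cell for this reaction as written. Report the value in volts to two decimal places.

The Cd²⁺/Cd couple has the higher reduction potential, so it is the cathode; Li⁺/Li is oxidised at the anode.
E°cell = E°(cathode) − E°(anode) = (-0.40) − (-3.05) = +2.65 V.

+2.65 V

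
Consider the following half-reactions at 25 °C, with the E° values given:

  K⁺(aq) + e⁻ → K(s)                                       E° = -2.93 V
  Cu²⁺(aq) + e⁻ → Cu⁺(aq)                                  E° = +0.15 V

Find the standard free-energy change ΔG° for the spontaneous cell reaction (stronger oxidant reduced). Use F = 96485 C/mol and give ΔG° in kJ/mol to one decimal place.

Cu²⁺/Cu⁺ (E° = +0.15 V) is the cathode; K⁺/K (E° = -2.93 V) is the anode, so E°cell = +3.08 V.
Balancing electrons gives n = 1 (lcm of 1 and 1).
ΔG° = −nFE° = −(1)(96485)(+3.08) = -297,174 J = -297.2 kJ/mol.

-297.2 kJ/mol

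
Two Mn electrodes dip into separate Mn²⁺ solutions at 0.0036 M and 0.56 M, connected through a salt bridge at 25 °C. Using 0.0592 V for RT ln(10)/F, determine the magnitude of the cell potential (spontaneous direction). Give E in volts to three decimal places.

For a concentration cell E°cell = 0. The 0.56 M side is the cathode (reduction is favoured where [Mn²⁺] is higher).
With n = 2, E = −(0.0592/2) log([Mn²⁺]ₐₙ/[Mn²⁺]꜀ₐₜ) = −(0.0592/2) log(0.0036/0.56) = −(0.0592/2)(-2.192) = +0.065 V.

+0.065 V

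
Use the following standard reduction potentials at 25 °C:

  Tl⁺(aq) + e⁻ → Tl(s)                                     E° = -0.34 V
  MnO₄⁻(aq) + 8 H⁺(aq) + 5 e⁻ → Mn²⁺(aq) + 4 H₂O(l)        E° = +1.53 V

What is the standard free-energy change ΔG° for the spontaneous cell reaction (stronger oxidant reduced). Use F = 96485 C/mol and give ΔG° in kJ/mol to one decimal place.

MnO₄⁻/Mn²⁺ (E° = +1.53 V) is the cathode; Tl⁺/Tl (E° = -0.34 V) is the anode, so E°cell = +1.87 V.
Balancing electrons gives n = 5 (lcm of 5 and 1).
ΔG° = −nFE° = −(5)(96485)(+1.87) = -902,135 J = -902.1 kJ/mol.

-902.1 kJ/mol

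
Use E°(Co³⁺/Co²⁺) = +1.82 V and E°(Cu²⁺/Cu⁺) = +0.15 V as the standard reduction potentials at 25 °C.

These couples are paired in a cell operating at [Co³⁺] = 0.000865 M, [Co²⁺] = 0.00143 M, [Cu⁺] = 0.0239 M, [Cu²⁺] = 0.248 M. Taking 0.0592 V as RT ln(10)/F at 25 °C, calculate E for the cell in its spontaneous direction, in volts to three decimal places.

+1.597 V

Co³⁺/Co²⁺ is the cathode (higher E°), Cu²⁺/Cu⁺ the anode: E°cell = +1.82 − (+0.15) = +1.67 V, n = 1.
Overall: Co³⁺(aq) + Cu⁺(aq) → Co²⁺(aq) + Cu²⁺(aq)
Q = [Co²⁺]·[Cu²⁺] / ([Co³⁺]·[Cu⁺]); log Q = 1.234.
E = E° − (0.0592/n) log Q = +1.67 − (0.0592/1)(1.234) = +1.597 V.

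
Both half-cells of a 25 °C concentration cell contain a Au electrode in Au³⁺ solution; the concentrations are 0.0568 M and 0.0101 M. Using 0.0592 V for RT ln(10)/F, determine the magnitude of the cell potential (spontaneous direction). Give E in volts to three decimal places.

+0.015 V

For a concentration cell E°cell = 0. The 0.0568 M side is the cathode (reduction is favoured where [Au³⁺] is higher).
With n = 3, E = −(0.0592/3) log([Au³⁺]ₐₙ/[Au³⁺]꜀ₐₜ) = −(0.0592/3) log(0.0101/0.0568) = −(0.0592/3)(-0.750) = +0.015 V.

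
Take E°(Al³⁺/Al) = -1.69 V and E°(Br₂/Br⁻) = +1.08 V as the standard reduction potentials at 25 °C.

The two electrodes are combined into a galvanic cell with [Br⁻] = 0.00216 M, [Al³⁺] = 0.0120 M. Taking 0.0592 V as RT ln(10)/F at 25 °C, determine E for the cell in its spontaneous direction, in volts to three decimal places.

+2.966 V

Br₂/Br⁻ is the cathode (higher E°), Al³⁺/Al the anode: E°cell = +1.08 − (-1.69) = +2.77 V, n = 6.
Overall: 3 Br₂(l) + 2 Al(s) → 6 Br⁻(aq) + 2 Al³⁺(aq)
Q = [Br⁻]^6·[Al³⁺]^2; log Q = -19.835.
E = E° − (0.0592/n) log Q = +2.77 − (0.0592/6)(-19.835) = +2.966 V.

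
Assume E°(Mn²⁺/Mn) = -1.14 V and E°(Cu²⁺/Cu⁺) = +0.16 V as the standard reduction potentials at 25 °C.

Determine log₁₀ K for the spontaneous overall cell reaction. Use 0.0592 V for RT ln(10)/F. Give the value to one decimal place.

43.9

Cathode: Cu²⁺/Cu⁺; anode: Mn²⁺/Mn. E°cell = +1.30 V, n = 2.
log K = nE°cell / 0.0592 = (2)(+1.30) / 0.0592 = 43.9.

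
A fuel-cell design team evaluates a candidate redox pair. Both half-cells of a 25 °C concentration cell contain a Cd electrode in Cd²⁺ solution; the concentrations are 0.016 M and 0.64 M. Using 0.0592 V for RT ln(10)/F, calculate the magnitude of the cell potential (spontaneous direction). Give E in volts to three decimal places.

+0.047 V

For a concentration cell E°cell = 0. The 0.64 M side is the cathode (reduction is favoured where [Cd²⁺] is higher).
With n = 2, E = −(0.0592/2) log([Cd²⁺]ₐₙ/[Cd²⁺]꜀ₐₜ) = −(0.0592/2) log(0.016/0.64) = −(0.0592/2)(-1.602) = +0.047 V.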